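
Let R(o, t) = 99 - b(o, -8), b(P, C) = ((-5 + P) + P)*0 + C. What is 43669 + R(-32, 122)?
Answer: 43776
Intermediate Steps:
b(P, C) = C (b(P, C) = (-5 + 2*P)*0 + C = 0 + C = C)
R(o, t) = 107 (R(o, t) = 99 - 1*(-8) = 99 + 8 = 107)
43669 + R(-32, 122) = 43669 + 107 = 43776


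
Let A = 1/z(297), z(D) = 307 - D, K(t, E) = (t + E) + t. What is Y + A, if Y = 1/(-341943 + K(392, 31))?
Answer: 170559/1705640 ≈ 0.099997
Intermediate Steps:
K(t, E) = E + 2*t (K(t, E) = (E + t) + t = E + 2*t)
Y = -1/341128 (Y = 1/(-341943 + (31 + 2*392)) = 1/(-341943 + (31 + 784)) = 1/(-341943 + 815) = 1/(-341128) = -1/341128 ≈ -2.9315e-6)
A = ⅒ (A = 1/(307 - 1*297) = 1/(307 - 297) = 1/10 = ⅒ ≈ 0.10000)
Y + A = -1/341128 + ⅒ = 170559/1705640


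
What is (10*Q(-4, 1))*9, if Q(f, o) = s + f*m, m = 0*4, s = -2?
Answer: -180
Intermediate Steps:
m = 0
Q(f, o) = -2 (Q(f, o) = -2 + f*0 = -2 + 0 = -2)
(10*Q(-4, 1))*9 = (10*(-2))*9 = -20*9 = -180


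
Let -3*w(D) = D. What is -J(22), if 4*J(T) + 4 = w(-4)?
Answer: ⅔ ≈ 0.66667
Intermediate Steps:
w(D) = -D/3
J(T) = -⅔ (J(T) = -1 + (-⅓*(-4))/4 = -1 + (¼)*(4/3) = -1 + ⅓ = -⅔)
-J(22) = -1*(-⅔) = ⅔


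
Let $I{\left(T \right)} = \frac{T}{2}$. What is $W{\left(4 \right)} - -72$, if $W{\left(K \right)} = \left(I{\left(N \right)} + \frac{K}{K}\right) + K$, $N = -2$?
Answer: $76$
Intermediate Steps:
$I{\left(T \right)} = \frac{T}{2}$ ($I{\left(T \right)} = T \frac{1}{2} = \frac{T}{2}$)
$W{\left(K \right)} = K$ ($W{\left(K \right)} = \left(\frac{1}{2} \left(-2\right) + \frac{K}{K}\right) + K = \left(-1 + 1\right) + K = 0 + K = K$)
$W{\left(4 \right)} - -72 = 4 - -72 = 4 + 72 = 76$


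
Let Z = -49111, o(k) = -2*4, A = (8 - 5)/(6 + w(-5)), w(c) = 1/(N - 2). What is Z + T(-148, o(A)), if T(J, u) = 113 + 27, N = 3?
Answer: -48971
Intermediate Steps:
w(c) = 1 (w(c) = 1/(3 - 2) = 1/1 = 1)
A = 3/7 (A = (8 - 5)/(6 + 1) = 3/7 ≈ 0.42857)
o(k) = -8
T(J, u) = 140
Z + T(-148, o(A)) = -49111 + 140 = -48971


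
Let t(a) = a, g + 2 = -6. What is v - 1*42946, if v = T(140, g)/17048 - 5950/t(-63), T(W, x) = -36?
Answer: -1643700049/38358 ≈ -42852.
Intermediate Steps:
g = -8 (g = -2 - 6 = -8)
v = 3622619/38358 (v = -36/17048 - 5950/(-63) = -36*1/17048 - 5950*(-1/63) = -9/4262 + 850/9 = 3622619/38358 ≈ 94.442)
v - 1*42946 = 3622619/38358 - 1*42946 = 3622619/38358 - 42946 = -1643700049/38358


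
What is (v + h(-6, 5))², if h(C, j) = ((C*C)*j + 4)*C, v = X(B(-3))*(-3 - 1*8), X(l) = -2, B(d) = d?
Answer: 1170724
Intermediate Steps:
v = 22 (v = -2*(-3 - 1*8) = -2*(-3 - 8) = -2*(-11) = 22)
h(C, j) = C*(4 + j*C²) (h(C, j) = (C²*j + 4)*C = (j*C² + 4)*C = (4 + j*C²)*C = C*(4 + j*C²))
(v + h(-6, 5))² = (22 - 6*(4 + 5*(-6)²))² = (22 - 6*(4 + 5*36))² = (22 - 6*(4 + 180))² = (22 - 6*184)² = (22 - 1104)² = (-1082)² = 1170724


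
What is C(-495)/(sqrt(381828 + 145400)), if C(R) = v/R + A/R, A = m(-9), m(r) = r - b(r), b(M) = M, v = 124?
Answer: -62*sqrt(131807)/65244465 ≈ -0.00034500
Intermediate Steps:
m(r) = 0 (m(r) = r - r = 0)
A = 0
C(R) = 124/R (C(R) = 124/R + 0/R = 124/R + 0 = 124/R)
C(-495)/(sqrt(381828 + 145400)) = (124/(-495))/(sqrt(381828 + 145400)) = (124*(-1/495))/(sqrt(527228)) = -124*sqrt(131807)/263614/495 = -62*sqrt(131807)/65244465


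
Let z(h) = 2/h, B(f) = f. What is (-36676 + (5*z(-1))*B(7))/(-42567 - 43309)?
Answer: 18373/42938 ≈ 0.42790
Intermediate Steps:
(-36676 + (5*z(-1))*B(7))/(-42567 - 43309) = (-36676 + (5*(2/(-1)))*7)/(-42567 - 43309) = (-36676 + (5*(2*(-1)))*7)/(-85876) = (-36676 + (5*(-2))*7)*(-1/85876) = (-36676 - 10*7)*(-1/85876) = (-36676 - 70)*(-1/85876) = -36746*(-1/85876) = 18373/42938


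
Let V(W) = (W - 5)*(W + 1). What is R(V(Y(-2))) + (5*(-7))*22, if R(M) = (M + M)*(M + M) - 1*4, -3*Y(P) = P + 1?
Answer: -50150/81 ≈ -619.14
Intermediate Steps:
Y(P) = -1/3 - P/3 (Y(P) = -(P + 1)/3 = -(1 + P)/3 = -1/3 - P/3)
V(W) = (1 + W)*(-5 + W) (V(W) = (-5 + W)*(1 + W) = (1 + W)*(-5 + W))
R(M) = -4 + 4*M**2 (R(M) = (2*M)*(2*M) - 4 = 4*M**2 - 4 = -4 + 4*M**2)
R(V(Y(-2))) + (5*(-7))*22 = (-4 + 4*(-5 + (-1/3 - 1/3*(-2))**2 - 4*(-1/3 - 1/3*(-2)))**2) + (5*(-7))*22 = (-4 + 4*(-5 + (-1/3 + 2/3)**2 - 4*(-1/3 + 2/3))**2) - 35*22 = (-4 + 4*(-5 + (1/3)**2 - 4*1/3)**2) - 770 = (-4 + 4*(-5 + 1/9 - 4/3)**2) - 770 = (-4 + 4*(-56/9)**2) - 770 = (-4 + 4*(3136/81)) - 770 = (-4 + 12544/81) - 770 = 12220/81 - 770 = -50150/81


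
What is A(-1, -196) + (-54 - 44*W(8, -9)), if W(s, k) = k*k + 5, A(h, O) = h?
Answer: -3839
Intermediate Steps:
W(s, k) = 5 + k² (W(s, k) = k² + 5 = 5 + k²)
A(-1, -196) + (-54 - 44*W(8, -9)) = -1 + (-54 - 44*(5 + (-9)²)) = -1 + (-54 - 44*(5 + 81)) = -1 + (-54 - 44*86) = -1 + (-54 - 3784) = -1 - 3838 = -3839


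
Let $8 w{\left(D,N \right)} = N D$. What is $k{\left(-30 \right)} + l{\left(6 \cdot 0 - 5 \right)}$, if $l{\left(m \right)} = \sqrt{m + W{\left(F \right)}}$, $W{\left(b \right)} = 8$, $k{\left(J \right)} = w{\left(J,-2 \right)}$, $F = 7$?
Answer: $\frac{15}{2} + \sqrt{3} \approx 9.2321$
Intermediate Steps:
$w{\left(D,N \right)} = \frac{D N}{8}$ ($w{\left(D,N \right)} = \frac{N D}{8} = \frac{D N}{8}$)
$k{\left(J \right)} = - \frac{J}{4}$ ($k{\left(J \right)} = \frac{1}{8} J \left(-2\right) = - \frac{J}{4}$)
$l{\left(m \right)} = \sqrt{8 + m}$ ($l{\left(m \right)} = \sqrt{m + 8} = \sqrt{8 + m}$)
$k{\left(-30 \right)} + l{\left(6 \cdot 0 - 5 \right)} = \left(- \frac{1}{4}\right) \left(-30\right) + \sqrt{8 + \left(6 \cdot 0 - 5\right)} = \frac{15}{2} + \sqrt{8 + \left(0 - 5\right)} = \frac{15}{2} + \sqrt{8 - 5} = \frac{15}{2} + \sqrt{3}$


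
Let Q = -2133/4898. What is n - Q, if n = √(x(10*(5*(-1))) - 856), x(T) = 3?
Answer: 27/62 + I*√853 ≈ 0.43548 + 29.206*I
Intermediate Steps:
n = I*√853 (n = √(3 - 856) = √(-853) = I*√853 ≈ 29.206*I)
Q = -27/62 (Q = -2133*1/4898 = -27/62 ≈ -0.43548)
n - Q = I*√853 - 1*(-27/62) = I*√853 + 27/62 = 27/62 + I*√853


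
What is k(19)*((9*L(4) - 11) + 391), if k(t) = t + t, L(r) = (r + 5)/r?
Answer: 30419/2 ≈ 15210.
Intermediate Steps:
L(r) = (5 + r)/r
k(t) = 2*t
k(19)*((9*L(4) - 11) + 391) = (2*19)*((9*((5 + 4)/4) - 11) + 391) = 38*((9*((¼)*9) - 11) + 391) = 38*((9*(9/4) - 11) + 391) = 38*((81/4 - 11) + 391) = 38*(37/4 + 391) = 38*(1601/4) = 30419/2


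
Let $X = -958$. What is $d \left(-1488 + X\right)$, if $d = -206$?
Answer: $503876$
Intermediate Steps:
$d \left(-1488 + X\right) = - 206 \left(-1488 - 958\right) = \left(-206\right) \left(-2446\right) = 503876$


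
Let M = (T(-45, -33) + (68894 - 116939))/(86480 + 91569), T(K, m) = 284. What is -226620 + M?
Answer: -40349512141/178049 ≈ -2.2662e+5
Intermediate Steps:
M = -47761/178049 (M = (284 + (68894 - 116939))/(86480 + 91569) = (284 - 48045)/178049 = -47761*1/178049 = -47761/178049 ≈ -0.26825)
-226620 + M = -226620 - 47761/178049 = -40349512141/178049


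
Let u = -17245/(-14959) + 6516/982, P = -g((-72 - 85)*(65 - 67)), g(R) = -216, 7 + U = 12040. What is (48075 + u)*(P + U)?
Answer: 4325878654146108/7344869 ≈ 5.8897e+8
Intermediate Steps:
U = 12033 (U = -7 + 12040 = 12033)
P = 216 (P = -1*(-216) = 216)
u = 57203717/7344869 (u = -17245*(-1/14959) + 6516*(1/982) = 17245/14959 + 3258/491 = 57203717/7344869 ≈ 7.7883)
(48075 + u)*(P + U) = (48075 + 57203717/7344869)*(216 + 12033) = (353161780892/7344869)*12249 = 4325878654146108/7344869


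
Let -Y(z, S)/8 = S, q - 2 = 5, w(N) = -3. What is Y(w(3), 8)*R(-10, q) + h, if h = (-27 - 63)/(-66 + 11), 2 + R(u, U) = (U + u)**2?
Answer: -4910/11 ≈ -446.36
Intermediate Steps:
q = 7 (q = 2 + 5 = 7)
Y(z, S) = -8*S
R(u, U) = -2 + (U + u)**2
h = 18/11 (h = -90/(-55) = -90*(-1/55) = 18/11 ≈ 1.6364)
Y(w(3), 8)*R(-10, q) + h = (-8*8)*(-2 + (7 - 10)**2) + 18/11 = -64*(-2 + (-3)**2) + 18/11 = -64*(-2 + 9) + 18/11 = -64*7 + 18/11 = -448 + 18/11 = -4910/11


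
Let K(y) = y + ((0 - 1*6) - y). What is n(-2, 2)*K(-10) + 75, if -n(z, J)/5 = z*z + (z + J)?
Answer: 195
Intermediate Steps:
n(z, J) = -5*J - 5*z - 5*z**2 (n(z, J) = -5*(z*z + (z + J)) = -5*(z**2 + (J + z)) = -5*(J + z + z**2) = -5*J - 5*z - 5*z**2)
K(y) = -6 (K(y) = y + ((0 - 6) - y) = y + (-6 - y) = -6)
n(-2, 2)*K(-10) + 75 = (-5*2 - 5*(-2) - 5*(-2)**2)*(-6) + 75 = (-10 + 10 - 5*4)*(-6) + 75 = (-10 + 10 - 20)*(-6) + 75 = -20*(-6) + 75 = 120 + 75 = 195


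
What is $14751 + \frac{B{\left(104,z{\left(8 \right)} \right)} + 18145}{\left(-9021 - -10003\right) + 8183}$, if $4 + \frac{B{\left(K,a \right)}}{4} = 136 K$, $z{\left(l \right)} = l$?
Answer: $\frac{27053524}{1833} \approx 14759.0$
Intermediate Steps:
$B{\left(K,a \right)} = -16 + 544 K$ ($B{\left(K,a \right)} = -16 + 4 \cdot 136 K = -16 + 544 K$)
$14751 + \frac{B{\left(104,z{\left(8 \right)} \right)} + 18145}{\left(-9021 - -10003\right) + 8183} = 14751 + \frac{\left(-16 + 544 \cdot 104\right) + 18145}{\left(-9021 - -10003\right) + 8183} = 14751 + \frac{\left(-16 + 56576\right) + 18145}{\left(-9021 + 10003\right) + 8183} = 14751 + \frac{56560 + 18145}{982 + 8183} = 14751 + \frac{74705}{9165} = 14751 + 74705 \cdot \frac{1}{9165} = 14751 + \frac{14941}{1833} = \frac{27053524}{1833}$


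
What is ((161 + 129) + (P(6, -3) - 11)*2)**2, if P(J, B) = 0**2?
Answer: 71824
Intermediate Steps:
P(J, B) = 0
((161 + 129) + (P(6, -3) - 11)*2)**2 = ((161 + 129) + (0 - 11)*2)**2 = (290 - 11*2)**2 = (290 - 22)**2 = 268**2 = 71824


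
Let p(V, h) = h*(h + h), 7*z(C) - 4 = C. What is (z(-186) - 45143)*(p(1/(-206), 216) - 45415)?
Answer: -2163459593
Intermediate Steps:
z(C) = 4/7 + C/7
p(V, h) = 2*h**2 (p(V, h) = h*(2*h) = 2*h**2)
(z(-186) - 45143)*(p(1/(-206), 216) - 45415) = ((4/7 + (1/7)*(-186)) - 45143)*(2*216**2 - 45415) = ((4/7 - 186/7) - 45143)*(2*46656 - 45415) = (-26 - 45143)*(93312 - 45415) = -45169*47897 = -2163459593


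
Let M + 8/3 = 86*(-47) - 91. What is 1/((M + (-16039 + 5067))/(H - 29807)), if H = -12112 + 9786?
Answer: 96399/45323 ≈ 2.1269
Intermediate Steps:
H = -2326
M = -12407/3 (M = -8/3 + (86*(-47) - 91) = -8/3 + (-4042 - 91) = -8/3 - 4133 = -12407/3 ≈ -4135.7)
1/((M + (-16039 + 5067))/(H - 29807)) = 1/((-12407/3 + (-16039 + 5067))/(-2326 - 29807)) = 1/((-12407/3 - 10972)/(-32133)) = 1/(-45323/3*(-1/32133)) = 1/(45323/96399) = 96399/45323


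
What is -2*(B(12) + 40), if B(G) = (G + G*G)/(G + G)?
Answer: -93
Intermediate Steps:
B(G) = (G + G²)/(2*G) (B(G) = (G + G²)/((2*G)) = (G + G²)*(1/(2*G)) = (G + G²)/(2*G))
-2*(B(12) + 40) = -2*((½ + (½)*12) + 40) = -2*((½ + 6) + 40) = -2*(13/2 + 40) = -2*93/2 = -93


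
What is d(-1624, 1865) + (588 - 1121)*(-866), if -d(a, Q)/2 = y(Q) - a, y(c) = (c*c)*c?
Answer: -12973320920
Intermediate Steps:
y(c) = c³ (y(c) = c²*c = c³)
d(a, Q) = -2*Q³ + 2*a (d(a, Q) = -2*(Q³ - a) = -2*Q³ + 2*a)
d(-1624, 1865) + (588 - 1121)*(-866) = (-2*1865³ + 2*(-1624)) + (588 - 1121)*(-866) = (-2*6486889625 - 3248) - 533*(-866) = (-12973779250 - 3248) + 461578 = -12973782498 + 461578 = -12973320920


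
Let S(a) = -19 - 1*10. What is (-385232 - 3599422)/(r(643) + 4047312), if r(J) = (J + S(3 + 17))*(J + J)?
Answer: -1992327/2418458 ≈ -0.82380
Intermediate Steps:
S(a) = -29 (S(a) = -19 - 10 = -29)
r(J) = 2*J*(-29 + J) (r(J) = (J - 29)*(J + J) = (-29 + J)*(2*J) = 2*J*(-29 + J))
(-385232 - 3599422)/(r(643) + 4047312) = (-385232 - 3599422)/(2*643*(-29 + 643) + 4047312) = -3984654/(2*643*614 + 4047312) = -3984654/(789604 + 4047312) = -3984654/4836916 = -3984654*1/4836916 = -1992327/2418458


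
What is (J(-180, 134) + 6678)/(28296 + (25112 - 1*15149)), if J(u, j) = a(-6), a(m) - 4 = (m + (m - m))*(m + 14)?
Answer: 6634/38259 ≈ 0.17340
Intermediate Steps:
a(m) = 4 + m*(14 + m) (a(m) = 4 + (m + (m - m))*(m + 14) = 4 + (m + 0)*(14 + m) = 4 + m*(14 + m))
J(u, j) = -44 (J(u, j) = 4 + (-6)² + 14*(-6) = 4 + 36 - 84 = -44)
(J(-180, 134) + 6678)/(28296 + (25112 - 1*15149)) = (-44 + 6678)/(28296 + (25112 - 1*15149)) = 6634/(28296 + (25112 - 15149)) = 6634/(28296 + 9963) = 6634/38259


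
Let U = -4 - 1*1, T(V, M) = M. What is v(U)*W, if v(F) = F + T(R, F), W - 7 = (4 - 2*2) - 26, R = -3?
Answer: 190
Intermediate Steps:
W = -19 (W = 7 + ((4 - 2*2) - 26) = 7 + ((4 - 4) - 26) = 7 + (0 - 26) = 7 - 26 = -19)
U = -5 (U = -4 - 1 = -5)
v(F) = 2*F (v(F) = F + F = 2*F)
v(U)*W = (2*(-5))*(-19) = -10*(-19) = 190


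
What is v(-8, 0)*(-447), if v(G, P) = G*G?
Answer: -28608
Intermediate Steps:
v(G, P) = G²
v(-8, 0)*(-447) = (-8)²*(-447) = 64*(-447) = -28608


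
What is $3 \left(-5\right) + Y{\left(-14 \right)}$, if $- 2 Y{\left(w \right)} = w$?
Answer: $-8$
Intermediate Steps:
$Y{\left(w \right)} = - \frac{w}{2}$
$3 \left(-5\right) + Y{\left(-14 \right)} = 3 \left(-5\right) - -7 = -15 + 7 = -8$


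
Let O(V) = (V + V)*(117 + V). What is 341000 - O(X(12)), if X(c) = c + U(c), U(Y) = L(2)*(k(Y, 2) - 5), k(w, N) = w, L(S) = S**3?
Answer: 315840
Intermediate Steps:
U(Y) = -40 + 8*Y (U(Y) = 2**3*(Y - 5) = 8*(-5 + Y) = -40 + 8*Y)
X(c) = -40 + 9*c (X(c) = c + (-40 + 8*c) = -40 + 9*c)
O(V) = 2*V*(117 + V) (O(V) = (2*V)*(117 + V) = 2*V*(117 + V))
341000 - O(X(12)) = 341000 - 2*(-40 + 9*12)*(117 + (-40 + 9*12)) = 341000 - 2*(-40 + 108)*(117 + (-40 + 108)) = 341000 - 2*68*(117 + 68) = 341000 - 2*68*185 = 341000 - 1*25160 = 341000 - 25160 = 315840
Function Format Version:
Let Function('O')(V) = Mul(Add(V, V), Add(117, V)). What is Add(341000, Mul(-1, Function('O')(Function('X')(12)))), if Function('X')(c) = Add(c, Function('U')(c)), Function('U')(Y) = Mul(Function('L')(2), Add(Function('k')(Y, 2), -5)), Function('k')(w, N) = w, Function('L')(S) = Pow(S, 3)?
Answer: 315840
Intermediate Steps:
Function('U')(Y) = Add(-40, Mul(8, Y)) (Function('U')(Y) = Mul(Pow(2, 3), Add(Y, -5)) = Mul(8, Add(-5, Y)) = Add(-40, Mul(8, Y)))
Function('X')(c) = Add(-40, Mul(9, c)) (Function('X')(c) = Add(c, Add(-40, Mul(8, c))) = Add(-40, Mul(9, c)))
Function('O')(V) = Mul(2, V, Add(117, V)) (Function('O')(V) = Mul(Mul(2, V), Add(117, V)) = Mul(2, V, Add(117, V)))
Add(341000, Mul(-1, Function('O')(Function('X')(12)))) = Add(341000, Mul(-1, Mul(2, Add(-40, Mul(9, 12)), Add(117, Add(-40, Mul(9, 12)))))) = Add(341000, Mul(-1, Mul(2, Add(-40, 108), Add(117, Add(-40, 108))))) = Add(341000, Mul(-1, Mul(2, 68, Add(117, 68)))) = Add(341000, Mul(-1, Mul(2, 68, 185))) = Add(341000, Mul(-1, 25160)) = Add(341000, -25160) = 315840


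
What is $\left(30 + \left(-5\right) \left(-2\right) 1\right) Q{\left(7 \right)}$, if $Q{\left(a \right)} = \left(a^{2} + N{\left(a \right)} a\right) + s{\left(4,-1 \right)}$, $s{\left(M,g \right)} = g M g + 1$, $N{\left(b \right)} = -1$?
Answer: $1880$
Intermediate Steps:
$s{\left(M,g \right)} = 1 + M g^{2}$ ($s{\left(M,g \right)} = M g g + 1 = M g^{2} + 1 = 1 + M g^{2}$)
$Q{\left(a \right)} = 5 + a^{2} - a$ ($Q{\left(a \right)} = \left(a^{2} - a\right) + \left(1 + 4 \left(-1\right)^{2}\right) = \left(a^{2} - a\right) + \left(1 + 4 \cdot 1\right) = \left(a^{2} - a\right) + \left(1 + 4\right) = \left(a^{2} - a\right) + 5 = 5 + a^{2} - a$)
$\left(30 + \left(-5\right) \left(-2\right) 1\right) Q{\left(7 \right)} = \left(30 + \left(-5\right) \left(-2\right) 1\right) \left(5 + 7^{2} - 7\right) = \left(30 + 10 \cdot 1\right) \left(5 + 49 - 7\right) = \left(30 + 10\right) 47 = 40 \cdot 47 = 1880$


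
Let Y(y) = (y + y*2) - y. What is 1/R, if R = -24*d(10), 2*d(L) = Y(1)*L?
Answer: -1/240 ≈ -0.0041667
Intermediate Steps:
Y(y) = 2*y (Y(y) = (y + 2*y) - y = 3*y - y = 2*y)
d(L) = L (d(L) = ((2*1)*L)/2 = (2*L)/2 = L)
R = -240 (R = -24*10 = -240)
1/R = 1/(-240) = -1/240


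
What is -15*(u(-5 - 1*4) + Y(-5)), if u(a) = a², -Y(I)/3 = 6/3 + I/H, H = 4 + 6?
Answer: -2295/2 ≈ -1147.5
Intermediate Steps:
H = 10
Y(I) = -6 - 3*I/10 (Y(I) = -3*(6/3 + I/10) = -3*(6*(⅓) + I*(⅒)) = -3*(2 + I/10) = -6 - 3*I/10)
-15*(u(-5 - 1*4) + Y(-5)) = -15*((-5 - 1*4)² + (-6 - 3/10*(-5))) = -15*((-5 - 4)² + (-6 + 3/2)) = -15*((-9)² - 9/2) = -15*(81 - 9/2) = -15*153/2 = -2295/2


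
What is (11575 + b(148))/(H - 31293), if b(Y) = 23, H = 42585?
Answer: 1933/1882 ≈ 1.0271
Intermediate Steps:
(11575 + b(148))/(H - 31293) = (11575 + 23)/(42585 - 31293) = 11598/11292 = 11598*(1/11292) = 1933/1882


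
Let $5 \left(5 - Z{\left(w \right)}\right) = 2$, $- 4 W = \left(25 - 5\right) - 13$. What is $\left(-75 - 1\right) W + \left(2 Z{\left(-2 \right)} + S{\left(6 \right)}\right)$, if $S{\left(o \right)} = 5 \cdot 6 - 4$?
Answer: $\frac{841}{5} \approx 168.2$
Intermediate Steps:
$W = - \frac{7}{4}$ ($W = - \frac{\left(25 - 5\right) - 13}{4} = - \frac{20 - 13}{4} = \left(- \frac{1}{4}\right) 7 = - \frac{7}{4} \approx -1.75$)
$Z{\left(w \right)} = \frac{23}{5}$ ($Z{\left(w \right)} = 5 - \frac{2}{5} = \frac{23}{5}$)
$S{\left(o \right)} = 26$ ($S{\left(o \right)} = 30 - 4 = 26$)
$\left(-75 - 1\right) W + \left(2 Z{\left(-2 \right)} + S{\left(6 \right)}\right) = \left(-75 - 1\right) \left(- \frac{7}{4}\right) + \left(2 \cdot \frac{23}{5} + 26\right) = \left(-75 - 1\right) \left(- \frac{7}{4}\right) + \left(\frac{46}{5} + 26\right) = \left(-76\right) \left(- \frac{7}{4}\right) + \frac{176}{5} = 133 + \frac{176}{5} = \frac{841}{5}$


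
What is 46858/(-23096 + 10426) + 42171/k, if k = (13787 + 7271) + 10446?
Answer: -67279133/28511120 ≈ -2.3597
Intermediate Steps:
k = 31504 (k = 21058 + 10446 = 31504)
46858/(-23096 + 10426) + 42171/k = 46858/(-23096 + 10426) + 42171/31504 = 46858/(-12670) + 42171*(1/31504) = 46858*(-1/12670) + 42171/31504 = -3347/905 + 42171/31504 = -67279133/28511120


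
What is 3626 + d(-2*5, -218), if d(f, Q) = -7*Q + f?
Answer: 5142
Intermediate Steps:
d(f, Q) = f - 7*Q
3626 + d(-2*5, -218) = 3626 + (-2*5 - 7*(-218)) = 3626 + (-10 + 1526) = 3626 + 1516 = 5142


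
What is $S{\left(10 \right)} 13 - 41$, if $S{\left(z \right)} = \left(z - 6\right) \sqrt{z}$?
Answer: $-41 + 52 \sqrt{10} \approx 123.44$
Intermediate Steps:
$S{\left(z \right)} = \sqrt{z} \left(-6 + z\right)$ ($S{\left(z \right)} = \left(z - 6\right) \sqrt{z} = \left(-6 + z\right) \sqrt{z} = \sqrt{z} \left(-6 + z\right)$)
$S{\left(10 \right)} 13 - 41 = \sqrt{10} \left(-6 + 10\right) 13 - 41 = \sqrt{10} \cdot 4 \cdot 13 - 41 = 4 \sqrt{10} \cdot 13 - 41 = 52 \sqrt{10} - 41 = -41 + 52 \sqrt{10}$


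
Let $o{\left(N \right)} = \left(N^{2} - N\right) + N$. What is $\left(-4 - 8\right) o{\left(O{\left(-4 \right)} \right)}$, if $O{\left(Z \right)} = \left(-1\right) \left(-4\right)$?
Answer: $-192$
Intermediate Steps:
$O{\left(Z \right)} = 4$
$o{\left(N \right)} = N^{2}$
$\left(-4 - 8\right) o{\left(O{\left(-4 \right)} \right)} = \left(-4 - 8\right) 4^{2} = \left(-12\right) 16 = -192$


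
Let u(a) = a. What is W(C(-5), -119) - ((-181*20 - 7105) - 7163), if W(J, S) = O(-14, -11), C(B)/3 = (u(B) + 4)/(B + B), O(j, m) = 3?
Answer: 17891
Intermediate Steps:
C(B) = 3*(4 + B)/(2*B) (C(B) = 3*((B + 4)/(B + B)) = 3*((4 + B)/((2*B))) = 3*((4 + B)*(1/(2*B))) = 3*((4 + B)/(2*B)) = 3*(4 + B)/(2*B))
W(J, S) = 3
W(C(-5), -119) - ((-181*20 - 7105) - 7163) = 3 - ((-181*20 - 7105) - 7163) = 3 - ((-3620 - 7105) - 7163) = 3 - (-10725 - 7163) = 3 - 1*(-17888) = 3 + 17888 = 17891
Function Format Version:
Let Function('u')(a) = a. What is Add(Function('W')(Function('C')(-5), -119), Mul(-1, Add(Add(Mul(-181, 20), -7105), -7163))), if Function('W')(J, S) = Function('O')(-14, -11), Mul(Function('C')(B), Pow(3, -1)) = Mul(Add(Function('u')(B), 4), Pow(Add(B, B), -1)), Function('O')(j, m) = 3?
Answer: 17891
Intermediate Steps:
Function('C')(B) = Mul(Rational(3, 2), Pow(B, -1), Add(4, B)) (Function('C')(B) = Mul(3, Mul(Add(B, 4), Pow(Add(B, B), -1))) = Mul(3, Mul(Add(4, B), Pow(Mul(2, B), -1))) = Mul(3, Mul(Add(4, B), Mul(Rational(1, 2), Pow(B, -1)))) = Mul(3, Mul(Rational(1, 2), Pow(B, -1), Add(4, B))) = Mul(Rational(3, 2), Pow(B, -1), Add(4, B)))
Function('W')(J, S) = 3
Add(Function('W')(Function('C')(-5), -119), Mul(-1, Add(Add(Mul(-181, 20), -7105), -7163))) = Add(3, Mul(-1, Add(Add(Mul(-181, 20), -7105), -7163))) = Add(3, Mul(-1, Add(Add(-3620, -7105), -7163))) = Add(3, Mul(-1, Add(-10725, -7163))) = Add(3, Mul(-1, -17888)) = Add(3, 17888) = 17891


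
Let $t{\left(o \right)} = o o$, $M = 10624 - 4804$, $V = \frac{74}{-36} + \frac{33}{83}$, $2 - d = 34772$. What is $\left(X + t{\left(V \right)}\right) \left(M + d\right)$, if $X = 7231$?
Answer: $- \frac{77904391352125}{372006} \approx -2.0942 \cdot 10^{8}$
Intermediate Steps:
$d = -34770$ ($d = 2 - 34772 = -34770$)
$V = - \frac{2477}{1494}$ ($V = 74 \left(- \frac{1}{36}\right) + 33 \cdot \frac{1}{83} = - \frac{37}{18} + \frac{33}{83} = - \frac{2477}{1494} \approx -1.658$)
$M = 5820$
$t{\left(o \right)} = o^{2}$
$\left(X + t{\left(V \right)}\right) \left(M + d\right) = \left(7231 + \left(- \frac{2477}{1494}\right)^{2}\right) \left(5820 - 34770\right) = \left(7231 + \frac{6135529}{2232036}\right) \left(-28950\right) = \frac{16145987845}{2232036} \left(-28950\right) = - \frac{77904391352125}{372006}$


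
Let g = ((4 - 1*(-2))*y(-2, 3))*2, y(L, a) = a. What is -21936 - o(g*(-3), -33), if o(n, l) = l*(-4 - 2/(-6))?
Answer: -22057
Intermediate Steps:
g = 36 (g = ((4 - 1*(-2))*3)*2 = ((4 + 2)*3)*2 = (6*3)*2 = 18*2 = 36)
o(n, l) = -11*l/3 (o(n, l) = l*(-4 - 2*(-⅙)) = l*(-4 + ⅓) = l*(-11/3) = -11*l/3)
-21936 - o(g*(-3), -33) = -21936 - (-11)*(-33)/3 = -21936 - 1*121 = -21936 - 121 = -22057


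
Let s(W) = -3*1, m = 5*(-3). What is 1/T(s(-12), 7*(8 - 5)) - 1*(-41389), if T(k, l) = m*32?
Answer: 19866719/480 ≈ 41389.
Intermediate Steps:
m = -15
s(W) = -3
T(k, l) = -480 (T(k, l) = -15*32 = -480)
1/T(s(-12), 7*(8 - 5)) - 1*(-41389) = 1/(-480) - 1*(-41389) = -1/480 + 41389 = 19866719/480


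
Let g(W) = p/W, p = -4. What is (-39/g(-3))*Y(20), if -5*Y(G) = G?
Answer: 117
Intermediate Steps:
Y(G) = -G/5
g(W) = -4/W
(-39/g(-3))*Y(20) = (-39/((-4/(-3))))*(-⅕*20) = -39/((-4*(-⅓)))*(-4) = -39/4/3*(-4) = -39*¾*(-4) = -117/4*(-4) = 117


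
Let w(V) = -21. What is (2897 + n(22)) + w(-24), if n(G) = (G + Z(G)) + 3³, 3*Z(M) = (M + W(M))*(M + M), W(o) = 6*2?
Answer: 10271/3 ≈ 3423.7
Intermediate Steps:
W(o) = 12
Z(M) = 2*M*(12 + M)/3 (Z(M) = ((M + 12)*(M + M))/3 = ((12 + M)*(2*M))/3 = (2*M*(12 + M))/3 = 2*M*(12 + M)/3)
n(G) = 27 + G + 2*G*(12 + G)/3 (n(G) = (G + 2*G*(12 + G)/3) + 3³ = (G + 2*G*(12 + G)/3) + 27 = 27 + G + 2*G*(12 + G)/3)
(2897 + n(22)) + w(-24) = (2897 + (27 + 9*22 + (⅔)*22²)) - 21 = (2897 + (27 + 198 + (⅔)*484)) - 21 = (2897 + (27 + 198 + 968/3)) - 21 = (2897 + 1643/3) - 21 = 10334/3 - 21 = 10271/3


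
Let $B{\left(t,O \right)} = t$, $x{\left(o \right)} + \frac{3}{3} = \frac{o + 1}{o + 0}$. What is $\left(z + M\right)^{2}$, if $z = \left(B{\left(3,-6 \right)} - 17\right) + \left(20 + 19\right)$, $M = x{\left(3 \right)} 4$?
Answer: $\frac{6241}{9} \approx 693.44$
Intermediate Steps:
$x{\left(o \right)} = -1 + \frac{1 + o}{o}$ ($x{\left(o \right)} = -1 + \frac{o + 1}{o + 0} = -1 + \frac{1 + o}{o}$)
$M = \frac{4}{3}$ ($M = \frac{1}{3} \cdot 4 = \frac{4}{3} \approx 1.3333$)
$z = 25$ ($z = \left(3 - 17\right) + \left(20 + 19\right) = -14 + 39 = 25$)
$\left(z + M\right)^{2} = \left(25 + \frac{4}{3}\right)^{2} = \left(\frac{79}{3}\right)^{2} = \frac{6241}{9}$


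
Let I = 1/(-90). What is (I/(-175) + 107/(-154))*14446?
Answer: -869389172/86625 ≈ -10036.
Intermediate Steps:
I = -1/90 ≈ -0.011111
(I/(-175) + 107/(-154))*14446 = (-1/90/(-175) + 107/(-154))*14446 = (-1/90*(-1/175) + 107*(-1/154))*14446 = (1/15750 - 107/154)*14446 = -60182/86625*14446 = -869389172/86625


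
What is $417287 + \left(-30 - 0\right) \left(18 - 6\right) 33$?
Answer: $405407$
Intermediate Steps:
$417287 + \left(-30 - 0\right) \left(18 - 6\right) 33 = 417287 + \left(-30 + 0\right) 12 \cdot 33 = 417287 + \left(-30\right) 12 \cdot 33 = 417287 - 11880 = 405407$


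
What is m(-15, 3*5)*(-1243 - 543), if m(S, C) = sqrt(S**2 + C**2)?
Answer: -26790*sqrt(2) ≈ -37887.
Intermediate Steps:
m(S, C) = sqrt(C**2 + S**2)
m(-15, 3*5)*(-1243 - 543) = sqrt((3*5)**2 + (-15)**2)*(-1243 - 543) = sqrt(15**2 + 225)*(-1786) = sqrt(225 + 225)*(-1786) = sqrt(450)*(-1786) = (15*sqrt(2))*(-1786) = -26790*sqrt(2)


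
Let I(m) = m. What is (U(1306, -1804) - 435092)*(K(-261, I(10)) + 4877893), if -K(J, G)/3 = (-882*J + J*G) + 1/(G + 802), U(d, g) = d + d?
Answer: -368303752308120/203 ≈ -1.8143e+12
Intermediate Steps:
U(d, g) = 2*d
K(J, G) = -3/(802 + G) + 2646*J - 3*G*J (K(J, G) = -3*((-882*J + J*G) + 1/(G + 802)) = -3*((-882*J + G*J) + 1/(802 + G)) = -3*(1/(802 + G) - 882*J + G*J) = -3/(802 + G) + 2646*J - 3*G*J)
(U(1306, -1804) - 435092)*(K(-261, I(10)) + 4877893) = (2*1306 - 435092)*(3*(-1 + 707364*(-261) - 1*(-261)*10² + 80*10*(-261))/(802 + 10) + 4877893) = (2612 - 435092)*(3*(-1 - 184622004 - 1*(-261)*100 - 208800)/812 + 4877893) = -432480*(3*(1/812)*(-1 - 184622004 + 26100 - 208800) + 4877893) = -432480*(3*(1/812)*(-184804705) + 4877893) = -432480*(-554414115/812 + 4877893) = -432480*3406435001/812 = -368303752308120/203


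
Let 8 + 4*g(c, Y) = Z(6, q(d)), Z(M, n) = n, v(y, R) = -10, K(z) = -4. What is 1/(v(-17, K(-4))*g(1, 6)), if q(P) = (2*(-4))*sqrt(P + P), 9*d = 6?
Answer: -3/20 + sqrt(3)/10 ≈ 0.023205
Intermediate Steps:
d = 2/3 (d = (1/9)*6 = 2/3 ≈ 0.66667)
q(P) = -8*sqrt(2)*sqrt(P)
g(c, Y) = -2 - 4*sqrt(3)/3 (g(c, Y) = -2 + (-8*sqrt(2)*sqrt(2/3))/4 = -2 + (-8*sqrt(2)*sqrt(6)/3)/4 = -2 + (-16*sqrt(3)/3)/4 = -2 - 4*sqrt(3)/3)
1/(v(-17, K(-4))*g(1, 6)) = 1/(-10*(-2 - 4*sqrt(3)/3)) = 1/(20 + 40*sqrt(3)/3)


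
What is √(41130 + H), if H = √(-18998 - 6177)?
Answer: √(41130 + 5*I*√1007) ≈ 202.81 + 0.3912*I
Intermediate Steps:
H = 5*I*√1007 (H = √(-25175) = 5*I*√1007 ≈ 158.67*I)
√(41130 + H) = √(41130 + 5*I*√1007)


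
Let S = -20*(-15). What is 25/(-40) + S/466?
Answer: 35/1864 ≈ 0.018777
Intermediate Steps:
S = 300
25/(-40) + S/466 = 25/(-40) + 300/466 = 25*(-1/40) + 300*(1/466) = -5/8 + 150/233 = 35/1864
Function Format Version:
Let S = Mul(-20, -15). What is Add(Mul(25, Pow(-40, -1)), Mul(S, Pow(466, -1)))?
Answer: Rational(35, 1864) ≈ 0.018777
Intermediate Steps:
S = 300
Add(Mul(25, Pow(-40, -1)), Mul(S, Pow(466, -1))) = Add(Mul(25, Pow(-40, -1)), Mul(300, Pow(466, -1))) = Add(Mul(25, Rational(-1, 40)), Mul(300, Rational(1, 466))) = Add(Rational(-5, 8), Rational(150, 233)) = Rational(35, 1864)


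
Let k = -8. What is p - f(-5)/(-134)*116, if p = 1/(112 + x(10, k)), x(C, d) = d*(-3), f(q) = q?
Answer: -39373/9112 ≈ -4.3210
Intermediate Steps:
x(C, d) = -3*d
p = 1/136 (p = 1/(112 - 3*(-8)) = 1/(112 + 24) = 1/136 ≈ 0.0073529)
p - f(-5)/(-134)*116 = 1/136 - (-5)/(-134)*116 = 1/136 - (-5)*(-1)/134*116 = 1/136 - 1*5/134*116 = 1/136 - 5/134*116 = 1/136 - 290/67 = -39373/9112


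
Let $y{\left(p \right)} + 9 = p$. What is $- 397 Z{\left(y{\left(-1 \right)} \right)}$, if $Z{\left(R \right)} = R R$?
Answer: $-39700$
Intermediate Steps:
$y{\left(p \right)} = -9 + p$
$Z{\left(R \right)} = R^{2}$
$- 397 Z{\left(y{\left(-1 \right)} \right)} = - 397 \left(-9 - 1\right)^{2} = - 397 \left(-10\right)^{2} = \left(-397\right) 100 = -39700$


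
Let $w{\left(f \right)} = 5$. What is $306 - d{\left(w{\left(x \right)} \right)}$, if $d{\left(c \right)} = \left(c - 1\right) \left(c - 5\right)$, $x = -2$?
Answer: $306$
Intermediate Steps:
$d{\left(c \right)} = \left(-1 + c\right) \left(-5 + c\right)$
$306 - d{\left(w{\left(x \right)} \right)} = 306 - \left(5 + 5^{2} - 30\right) = 306 - \left(5 + 25 - 30\right) = 306 - 0 = 306 + 0 = 306$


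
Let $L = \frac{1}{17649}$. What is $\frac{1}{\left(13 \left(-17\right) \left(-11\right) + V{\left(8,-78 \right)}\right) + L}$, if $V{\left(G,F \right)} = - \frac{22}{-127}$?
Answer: $\frac{2241423}{5449287718} \approx 0.00041132$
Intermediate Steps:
$L = \frac{1}{17649} \approx 5.666 \cdot 10^{-5}$
$V{\left(G,F \right)} = \frac{22}{127}$ ($V{\left(G,F \right)} = \left(-22\right) \left(- \frac{1}{127}\right) = \frac{22}{127}$)
$\frac{1}{\left(13 \left(-17\right) \left(-11\right) + V{\left(8,-78 \right)}\right) + L} = \frac{1}{\left(13 \left(-17\right) \left(-11\right) + \frac{22}{127}\right) + \frac{1}{17649}} = \frac{1}{\left(\left(-221\right) \left(-11\right) + \frac{22}{127}\right) + \frac{1}{17649}} = \frac{1}{\left(2431 + \frac{22}{127}\right) + \frac{1}{17649}} = \frac{1}{\frac{308759}{127} + \frac{1}{17649}} = \frac{1}{\frac{5449287718}{2241423}} = \frac{2241423}{5449287718}$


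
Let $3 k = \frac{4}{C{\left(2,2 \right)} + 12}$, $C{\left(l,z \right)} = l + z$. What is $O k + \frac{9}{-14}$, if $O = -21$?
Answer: $- \frac{67}{28} \approx -2.3929$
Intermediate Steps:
$k = \frac{1}{12}$ ($k = \frac{4 \frac{1}{\left(2 + 2\right) + 12}}{3} = \frac{4 \frac{1}{4 + 12}}{3} = \frac{4 \cdot \frac{1}{16}}{3} = \frac{1}{3} \cdot \frac{1}{4} = \frac{1}{12} \approx 0.083333$)
$O k + \frac{9}{-14} = \left(-21\right) \frac{1}{12} + \frac{9}{-14} = - \frac{7}{4} + 9 \left(- \frac{1}{14}\right) = - \frac{7}{4} - \frac{9}{14} = - \frac{67}{28}$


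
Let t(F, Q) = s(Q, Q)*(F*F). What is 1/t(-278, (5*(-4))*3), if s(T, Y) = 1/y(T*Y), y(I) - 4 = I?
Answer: 901/19321 ≈ 0.046633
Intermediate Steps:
y(I) = 4 + I
s(T, Y) = 1/(4 + T*Y)
t(F, Q) = F²/(4 + Q²) (t(F, Q) = (F*F)/(4 + Q*Q) = F²/(4 + Q²))
1/t(-278, (5*(-4))*3) = 1/((-278)²/(4 + ((5*(-4))*3)²)) = 1/(77284/(4 + (-20*3)²)) = 1/(77284/(4 + (-60)²)) = 1/(77284/(4 + 3600)) = 1/(77284/3604) = 1/(77284*(1/3604)) = 1/(19321/901) = 901/19321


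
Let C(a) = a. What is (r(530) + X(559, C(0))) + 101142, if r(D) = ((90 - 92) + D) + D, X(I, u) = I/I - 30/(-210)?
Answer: 715408/7 ≈ 1.0220e+5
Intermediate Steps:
X(I, u) = 8/7 (X(I, u) = 1 - 30*(-1/210) = 1 + 1/7 = 8/7)
r(D) = -2 + 2*D (r(D) = (-2 + D) + D = -2 + 2*D)
(r(530) + X(559, C(0))) + 101142 = ((-2 + 2*530) + 8/7) + 101142 = ((-2 + 1060) + 8/7) + 101142 = (1058 + 8/7) + 101142 = 7414/7 + 101142 = 715408/7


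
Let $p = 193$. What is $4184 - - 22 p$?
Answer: $8430$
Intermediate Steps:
$4184 - - 22 p = 4184 - \left(-22\right) 193 = 4184 - -4246 = 4184 + 4246 = 8430$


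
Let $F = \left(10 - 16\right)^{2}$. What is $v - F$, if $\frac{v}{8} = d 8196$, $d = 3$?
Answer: $196668$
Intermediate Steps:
$v = 196704$ ($v = 8 \cdot 3 \cdot 8196 = 8 \cdot 24588 = 196704$)
$F = 36$ ($F = \left(-6\right)^{2} = 36$)
$v - F = 196704 - 36 = 196668$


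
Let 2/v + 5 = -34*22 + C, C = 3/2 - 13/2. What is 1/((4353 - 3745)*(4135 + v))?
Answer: 379/952835712 ≈ 3.9776e-7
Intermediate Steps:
C = -5 (C = 3*(½) - 13*½ = 3/2 - 13/2 = -5)
v = -1/379 (v = 2/(-5 + (-34*22 - 5)) = 2/(-5 + (-748 - 5)) = 2/(-5 - 753) = 2/(-758) = 2*(-1/758) = -1/379 ≈ -0.0026385)
1/((4353 - 3745)*(4135 + v)) = 1/((4353 - 3745)*(4135 - 1/379)) = 1/(608*(1567164/379)) = 1/(952835712/379) = 379/952835712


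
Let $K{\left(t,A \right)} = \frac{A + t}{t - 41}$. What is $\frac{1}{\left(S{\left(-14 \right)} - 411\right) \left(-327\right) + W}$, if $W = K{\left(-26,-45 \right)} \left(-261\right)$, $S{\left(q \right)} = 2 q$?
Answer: $\frac{67}{9599520} \approx 6.9795 \cdot 10^{-6}$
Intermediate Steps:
$K{\left(t,A \right)} = \frac{A + t}{-41 + t}$
$W = - \frac{18531}{67}$ ($W = \frac{-45 - 26}{-41 - 26} \left(-261\right) = \frac{1}{-67} \left(-71\right) \left(-261\right) = \left(- \frac{1}{67}\right) \left(-71\right) \left(-261\right) = \frac{71}{67} \left(-261\right) = - \frac{18531}{67} \approx -276.58$)
$\frac{1}{\left(S{\left(-14 \right)} - 411\right) \left(-327\right) + W} = \frac{1}{\left(2 \left(-14\right) - 411\right) \left(-327\right) - \frac{18531}{67}} = \frac{1}{\left(-28 - 411\right) \left(-327\right) - \frac{18531}{67}} = \frac{1}{\left(-439\right) \left(-327\right) - \frac{18531}{67}} = \frac{1}{143553 - \frac{18531}{67}} = \frac{1}{\frac{9599520}{67}} = \frac{67}{9599520}$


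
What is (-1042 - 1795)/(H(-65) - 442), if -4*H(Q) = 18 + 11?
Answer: 11348/1797 ≈ 6.3150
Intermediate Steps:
H(Q) = -29/4 (H(Q) = -(18 + 11)/4 = -¼*29 = -29/4)
(-1042 - 1795)/(H(-65) - 442) = (-1042 - 1795)/(-29/4 - 442) = -2837/(-1797/4) = -2837*(-4/1797) = 11348/1797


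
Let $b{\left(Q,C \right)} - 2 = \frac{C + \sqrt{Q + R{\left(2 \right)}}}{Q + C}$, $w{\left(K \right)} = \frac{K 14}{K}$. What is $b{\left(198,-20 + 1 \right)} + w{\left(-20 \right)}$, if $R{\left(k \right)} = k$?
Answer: $\frac{2845}{179} + \frac{10 \sqrt{2}}{179} \approx 15.973$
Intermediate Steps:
$w{\left(K \right)} = 14$ ($w{\left(K \right)} = \frac{14 K}{K} = 14$)
$b{\left(Q,C \right)} = 2 + \frac{C + \sqrt{2 + Q}}{C + Q}$ ($b{\left(Q,C \right)} = 2 + \frac{C + \sqrt{Q + 2}}{Q + C} = 2 + \frac{C + \sqrt{2 + Q}}{C + Q}$)
$b{\left(198,-20 + 1 \right)} + w{\left(-20 \right)} = \frac{\sqrt{2 + 198} + 2 \cdot 198 + 3 \left(-20 + 1\right)}{\left(-20 + 1\right) + 198} + 14 = \frac{\sqrt{200} + 396 + 3 \left(-19\right)}{-19 + 198} + 14 = \frac{10 \sqrt{2} + 396 - 57}{179} + 14 = \frac{339 + 10 \sqrt{2}}{179} + 14 = \left(\frac{339}{179} + \frac{10 \sqrt{2}}{179}\right) + 14 = \frac{2845}{179} + \frac{10 \sqrt{2}}{179}$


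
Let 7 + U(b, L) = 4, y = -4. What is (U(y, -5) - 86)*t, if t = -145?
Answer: 12905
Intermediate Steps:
U(b, L) = -3 (U(b, L) = -7 + 4 = -3)
(U(y, -5) - 86)*t = (-3 - 86)*(-145) = -89*(-145) = 12905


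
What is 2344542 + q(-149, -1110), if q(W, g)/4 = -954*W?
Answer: 2913126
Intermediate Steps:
q(W, g) = -3816*W (q(W, g) = 4*(-954*W) = -3816*W)
2344542 + q(-149, -1110) = 2344542 - 3816*(-149) = 2344542 + 568584 = 2913126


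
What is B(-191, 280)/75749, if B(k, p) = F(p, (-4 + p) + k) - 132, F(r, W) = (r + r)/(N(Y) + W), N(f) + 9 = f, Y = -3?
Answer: -9076/5529677 ≈ -0.0016413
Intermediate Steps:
N(f) = -9 + f
F(r, W) = 2*r/(-12 + W) (F(r, W) = (r + r)/((-9 - 3) + W) = (2*r)/(-12 + W) = 2*r/(-12 + W))
B(k, p) = -132 + 2*p/(-16 + k + p) (B(k, p) = 2*p/(-12 + ((-4 + p) + k)) - 132 = 2*p/(-12 + (-4 + k + p)) - 132 = 2*p/(-16 + k + p) - 132 = -132 + 2*p/(-16 + k + p))
B(-191, 280)/75749 = (2*(1056 - 66*(-191) - 65*280)/(-16 - 191 + 280))/75749 = (2*(1056 + 12606 - 18200)/73)*(1/75749) = (2*(1/73)*(-4538))*(1/75749) = -9076/73*1/75749 = -9076/5529677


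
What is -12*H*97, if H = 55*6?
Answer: -384120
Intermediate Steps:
H = 330
-12*H*97 = -12*330*97 = -3960*97 = -384120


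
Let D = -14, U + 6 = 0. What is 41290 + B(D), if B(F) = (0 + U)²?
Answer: 41326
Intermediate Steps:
U = -6 (U = -6 + 0 = -6)
B(F) = 36 (B(F) = (0 - 6)² = (-6)² = 36)
41290 + B(D) = 41290 + 36 = 41326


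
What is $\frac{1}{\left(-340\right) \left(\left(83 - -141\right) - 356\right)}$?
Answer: $\frac{1}{44880} \approx 2.2282 \cdot 10^{-5}$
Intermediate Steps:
$\frac{1}{\left(-340\right) \left(\left(83 - -141\right) - 356\right)} = \frac{1}{\left(-340\right) \left(\left(83 + 141\right) - 356\right)} = \frac{1}{\left(-340\right) \left(224 - 356\right)} = \frac{1}{\left(-340\right) \left(-132\right)} = \frac{1}{44880}$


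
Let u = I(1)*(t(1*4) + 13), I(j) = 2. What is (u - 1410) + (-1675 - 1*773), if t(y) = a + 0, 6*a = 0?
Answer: -3832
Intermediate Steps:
a = 0 (a = (1/6)*0 = 0)
t(y) = 0 (t(y) = 0 + 0 = 0)
u = 26 (u = 2*(0 + 13) = 2*13 = 26)
(u - 1410) + (-1675 - 1*773) = (26 - 1410) + (-1675 - 1*773) = -1384 + (-1675 - 773) = -1384 - 2448 = -3832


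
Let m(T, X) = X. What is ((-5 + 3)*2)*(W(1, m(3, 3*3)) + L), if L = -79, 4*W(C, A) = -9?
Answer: 325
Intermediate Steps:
W(C, A) = -9/4 (W(C, A) = (¼)*(-9) = -9/4)
((-5 + 3)*2)*(W(1, m(3, 3*3)) + L) = ((-5 + 3)*2)*(-9/4 - 79) = -2*2*(-325/4) = -4*(-325/4) = 325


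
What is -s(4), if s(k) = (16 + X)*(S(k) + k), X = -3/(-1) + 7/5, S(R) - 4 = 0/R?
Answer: -816/5 ≈ -163.20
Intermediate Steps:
S(R) = 4 (S(R) = 4 + 0/R = 4 + 0 = 4)
X = 22/5 (X = -3*(-1) + 7*(1/5) = 3 + 7/5 = 22/5 ≈ 4.4000)
s(k) = 408/5 + 102*k/5 (s(k) = (16 + 22/5)*(4 + k) = 102*(4 + k)/5 = 408/5 + 102*k/5)
-s(4) = -(408/5 + (102/5)*4) = -(408/5 + 408/5) = -1*816/5 = -816/5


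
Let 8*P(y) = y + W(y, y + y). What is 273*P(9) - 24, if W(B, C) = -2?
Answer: 1719/8 ≈ 214.88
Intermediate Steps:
P(y) = -¼ + y/8 (P(y) = (y - 2)/8 = (-2 + y)/8 = -¼ + y/8)
273*P(9) - 24 = 273*(-¼ + (⅛)*9) - 24 = 273*(-¼ + 9/8) - 24 = 273*(7/8) - 24 = 1911/8 - 24 = 1719/8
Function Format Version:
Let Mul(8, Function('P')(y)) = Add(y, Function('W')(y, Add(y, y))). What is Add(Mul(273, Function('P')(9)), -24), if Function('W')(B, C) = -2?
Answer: Rational(1719, 8) ≈ 214.88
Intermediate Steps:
Function('P')(y) = Add(Rational(-1, 4), Mul(Rational(1, 8), y)) (Function('P')(y) = Mul(Rational(1, 8), Add(y, -2)) = Mul(Rational(1, 8), Add(-2, y)) = Add(Rational(-1, 4), Mul(Rational(1, 8), y)))
Add(Mul(273, Function('P')(9)), -24) = Add(Mul(273, Add(Rational(-1, 4), Mul(Rational(1, 8), 9))), -24) = Add(Mul(273, Add(Rational(-1, 4), Rational(9, 8))), -24) = Add(Mul(273, Rational(7, 8)), -24) = Add(Rational(1911, 8), -24) = Rational(1719, 8)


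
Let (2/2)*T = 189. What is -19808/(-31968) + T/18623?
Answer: 11716448/18604377 ≈ 0.62977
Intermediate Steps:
T = 189
-19808/(-31968) + T/18623 = -19808/(-31968) + 189/18623 = -19808*(-1/31968) + 189*(1/18623) = 619/999 + 189/18623 = 11716448/18604377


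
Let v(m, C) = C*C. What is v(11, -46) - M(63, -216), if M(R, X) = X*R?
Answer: 15724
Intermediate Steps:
M(R, X) = R*X
v(m, C) = C²
v(11, -46) - M(63, -216) = (-46)² - 63*(-216) = 2116 - 1*(-13608) = 2116 + 13608 = 15724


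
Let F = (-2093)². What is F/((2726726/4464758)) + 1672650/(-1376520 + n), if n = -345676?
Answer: 1202986813454314169/167712736082 ≈ 7.1729e+6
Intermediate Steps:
F = 4380649
F/((2726726/4464758)) + 1672650/(-1376520 + n) = 4380649/((2726726/4464758)) + 1672650/(-1376520 - 345676) = 4380649/((2726726*(1/4464758))) + 1672650/(-1722196) = 4380649/(1363363/2232379) + 1672650*(-1/1722196) = 4380649*(2232379/1363363) - 119475/123014 = 9779268833971/1363363 - 119475/123014 = 1202986813454314169/167712736082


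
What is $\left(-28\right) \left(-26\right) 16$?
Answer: $11648$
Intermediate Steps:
$\left(-28\right) \left(-26\right) 16 = 728 \cdot 16 = 11648$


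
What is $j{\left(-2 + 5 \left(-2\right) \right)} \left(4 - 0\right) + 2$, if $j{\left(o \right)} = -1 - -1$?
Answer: $2$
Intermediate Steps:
$j{\left(o \right)} = 0$ ($j{\left(o \right)} = -1 + 1 = 0$)
$j{\left(-2 + 5 \left(-2\right) \right)} \left(4 - 0\right) + 2 = 0 \left(4 - 0\right) + 2 = 0 \left(4 + 0\right) + 2 = 0 \cdot 4 + 2 = 0 + 2 = 2$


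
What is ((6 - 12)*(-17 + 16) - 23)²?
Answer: 289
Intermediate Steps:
((6 - 12)*(-17 + 16) - 23)² = (-6*(-1) - 23)² = (6 - 23)² = (-17)² = 289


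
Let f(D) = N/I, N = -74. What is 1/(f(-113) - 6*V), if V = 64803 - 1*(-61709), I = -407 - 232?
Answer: -639/485046934 ≈ -1.3174e-6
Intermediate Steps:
I = -639
V = 126512 (V = 64803 + 61709 = 126512)
f(D) = 74/639 (f(D) = -74/(-639) = -74*(-1/639) = 74/639)
1/(f(-113) - 6*V) = 1/(74/639 - 6*126512) = 1/(74/639 - 759072) = 1/(-485046934/639) = -639/485046934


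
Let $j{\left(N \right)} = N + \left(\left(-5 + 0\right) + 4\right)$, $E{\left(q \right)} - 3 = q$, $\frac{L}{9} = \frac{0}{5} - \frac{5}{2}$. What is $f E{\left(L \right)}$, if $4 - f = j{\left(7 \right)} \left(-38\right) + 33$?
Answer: $- \frac{7761}{2} \approx -3880.5$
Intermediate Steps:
$L = - \frac{45}{2}$ ($L = 9 \left(\frac{0}{5} - \frac{5}{2}\right) = 9 \left(0 \cdot \frac{1}{5} - \frac{5}{2}\right) = 9 \left(0 - \frac{5}{2}\right) = 9 \left(- \frac{5}{2}\right) = - \frac{45}{2} \approx -22.5$)
$E{\left(q \right)} = 3 + q$
$j{\left(N \right)} = -1 + N$ ($j{\left(N \right)} = N + \left(-5 + 4\right) = N - 1 = -1 + N$)
$f = 199$ ($f = 4 - \left(\left(-1 + 7\right) \left(-38\right) + 33\right) = 4 - \left(6 \left(-38\right) + 33\right) = 4 - \left(-228 + 33\right) = 4 - -195 = 4 + 195 = 199$)
$f E{\left(L \right)} = 199 \left(3 - \frac{45}{2}\right) = 199 \left(- \frac{39}{2}\right) = - \frac{7761}{2}$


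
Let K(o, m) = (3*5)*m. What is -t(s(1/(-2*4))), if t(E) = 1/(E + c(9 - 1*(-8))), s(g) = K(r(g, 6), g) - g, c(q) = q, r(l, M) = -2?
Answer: -4/61 ≈ -0.065574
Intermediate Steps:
K(o, m) = 15*m
s(g) = 14*g (s(g) = 15*g - g = 14*g)
t(E) = 1/(17 + E) (t(E) = 1/(E + (9 - 1*(-8))) = 1/(E + (9 + 8)) = 1/(E + 17) = 1/(17 + E))
-t(s(1/(-2*4))) = -1/(17 + 14/((-2*4))) = -1/(17 + 14/(-8)) = -1/(17 + 14*(-⅛)) = -1/(17 - 7/4) = -1/61/4 = -1*4/61 = -4/61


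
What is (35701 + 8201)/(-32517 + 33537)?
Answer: 7317/170 ≈ 43.041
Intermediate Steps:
(35701 + 8201)/(-32517 + 33537) = 43902/1020 = 43902*(1/1020) = 7317/170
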